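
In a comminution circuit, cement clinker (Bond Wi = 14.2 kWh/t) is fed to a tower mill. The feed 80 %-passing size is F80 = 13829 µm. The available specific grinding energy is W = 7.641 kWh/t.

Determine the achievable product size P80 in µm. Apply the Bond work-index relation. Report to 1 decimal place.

W = 10·Wi·[P80^(−½) − F80^(−½)]
⇒ 1/√P80 = W/(10·Wi) + 1/√F80
  = 7.6410/(10·14.2) + 1/√13829 = 0.053810 + 0.008504 = 0.062313
P80 = (1/0.062313)² = 16.0479² = 257.53 µm

P80 = 257.5 µm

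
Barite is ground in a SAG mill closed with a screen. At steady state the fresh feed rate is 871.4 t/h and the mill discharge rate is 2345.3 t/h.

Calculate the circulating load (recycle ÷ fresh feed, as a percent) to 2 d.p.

Mill node: discharge = fresh + recycle.
R = M − F = 2345.3 − 871.4 = 1473.9 t/h
CL = 100·R/F = 100·1473.9/871.4 = 169.14 %

CL = 169.14 %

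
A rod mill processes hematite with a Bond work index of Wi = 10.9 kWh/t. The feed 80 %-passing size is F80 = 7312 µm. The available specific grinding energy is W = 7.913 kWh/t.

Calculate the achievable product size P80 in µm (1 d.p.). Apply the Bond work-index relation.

Bond:  W = 10 Wi (1/√P − 1/√F)
⇒ 1/√P80 = W/(10·Wi) + 1/√F80
  = 7.9130/(10·10.9) + 1/√7312 = 0.072596 + 0.011695 = 0.084291
P80 = (1/0.084291)² = 11.8637² = 140.75 µm

P80 = 140.7 µm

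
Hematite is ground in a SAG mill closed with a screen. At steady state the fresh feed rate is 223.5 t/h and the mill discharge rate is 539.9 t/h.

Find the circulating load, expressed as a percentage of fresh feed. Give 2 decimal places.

CL = 141.57 %

Discharge = new feed + return, hence
R = M − F = 539.9 − 223.5 = 316.4 t/h
CL = 100·R/F = 100·316.4/223.5 = 141.57 %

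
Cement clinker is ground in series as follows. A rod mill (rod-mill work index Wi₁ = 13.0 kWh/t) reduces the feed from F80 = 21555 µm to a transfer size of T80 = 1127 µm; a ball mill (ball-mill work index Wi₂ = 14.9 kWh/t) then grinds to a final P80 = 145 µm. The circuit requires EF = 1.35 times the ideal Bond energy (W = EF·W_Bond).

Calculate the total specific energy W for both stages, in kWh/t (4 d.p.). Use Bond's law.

W = 10·Wi·[P80^(−½) − F80^(−½)]
Stage 1 (21555→1127 µm, Wi₁=13.0): W₁ = 10·13.0·(0.029788 − 0.006811) = 2.9869 kWh/t
Stage 2 (1127→145 µm, Wi₂=14.9): W₂ = 10·14.9·(0.083045 − 0.029788) = 7.9354 kWh/t
W = W₁ + W₂ = 2.9869 + 7.9354 = 10.9223 kWh/t
Apply correction: 10.9223 × 1.35 = 14.7452 kWh/t

W = 14.7452 kWh/t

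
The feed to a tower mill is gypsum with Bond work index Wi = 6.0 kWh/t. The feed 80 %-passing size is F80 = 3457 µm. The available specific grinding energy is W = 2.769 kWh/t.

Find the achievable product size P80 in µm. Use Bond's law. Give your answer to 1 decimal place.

P80 = 250.7 µm

W = 10·Wi·(P80^(-½) − F80^(-½))
P80^-0.5 = F80^-0.5 + W/(10 Wi)
  = 2.7690/(10·6.0) + 1/√3457 = 0.046150 + 0.017008 = 0.063158
P80 = (1/0.063158)² = 15.8333² = 250.69 µm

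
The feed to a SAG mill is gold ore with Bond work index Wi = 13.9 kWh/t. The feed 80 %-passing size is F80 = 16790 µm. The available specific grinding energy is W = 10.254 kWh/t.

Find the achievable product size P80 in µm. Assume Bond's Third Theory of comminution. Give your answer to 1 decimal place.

Bond: W = 10·Wi·(1/√P80 − 1/√F80)
P80^-0.5 = F80^-0.5 + W/(10 Wi)
  = 10.2540/(10·13.9) + 1/√16790 = 0.073770 + 0.007717 = 0.081487
P80 = (1/0.081487)² = 12.2719² = 150.60 µm

P80 = 150.6 µm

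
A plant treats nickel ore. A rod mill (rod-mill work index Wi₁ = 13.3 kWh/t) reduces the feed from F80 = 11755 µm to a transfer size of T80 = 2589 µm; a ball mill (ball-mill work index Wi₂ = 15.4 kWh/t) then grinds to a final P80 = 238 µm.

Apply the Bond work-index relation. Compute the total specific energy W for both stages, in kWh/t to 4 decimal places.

W = 10·Wi·(P80^(-½) − F80^(-½))
Stage 1 (11755→2589 µm, Wi₁=13.3): W₁ = 10·13.3·(0.019653 − 0.009223) = 1.3872 kWh/t
Stage 2 (2589→238 µm, Wi₂=15.4): W₂ = 10·15.4·(0.064820 − 0.019653) = 6.9557 kWh/t
W = W₁ + W₂ = 1.3872 + 6.9557 = 8.3429 kWh/t

W = 8.3429 kWh/t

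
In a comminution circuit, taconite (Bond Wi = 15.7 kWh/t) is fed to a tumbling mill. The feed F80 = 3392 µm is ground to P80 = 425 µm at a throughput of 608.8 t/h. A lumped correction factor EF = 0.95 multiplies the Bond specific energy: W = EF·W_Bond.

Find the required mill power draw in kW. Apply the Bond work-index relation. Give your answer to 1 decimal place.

P = 2845.5 kW

W_Bond = 10·Wi·(1/√P₈₀ − 1/√F₈₀)
W = 10·15.7·(1/√425 − 1/√3392) = 10·15.7·(0.031337) = 4.9199 kWh/t
Corrected W = EF·W_Bond = 0.95·4.9199 = 4.6739 kWh/t
P_mill = W·ṁ = 4.6739·608.8 = 2845.5 kW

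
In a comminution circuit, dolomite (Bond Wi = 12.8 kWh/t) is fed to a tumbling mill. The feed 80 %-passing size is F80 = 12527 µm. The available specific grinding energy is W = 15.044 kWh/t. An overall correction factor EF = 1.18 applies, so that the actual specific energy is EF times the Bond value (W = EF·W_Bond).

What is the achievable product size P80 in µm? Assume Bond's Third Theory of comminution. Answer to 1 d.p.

Bond:  W = 10 Wi (1/√P − 1/√F)
W_Bond = W / EF = 15.044 / 1.18 = 12.7492 kWh/t
⇒ 1/√P80 = W_Bond/(10·Wi) + 1/√F80
  = 12.7492/(10·12.8) + 1/√12527 = 0.099603 + 0.008935 = 0.108537
P80 = (1/0.108537)² = 9.2134² = 84.89 µm

P80 = 84.9 µm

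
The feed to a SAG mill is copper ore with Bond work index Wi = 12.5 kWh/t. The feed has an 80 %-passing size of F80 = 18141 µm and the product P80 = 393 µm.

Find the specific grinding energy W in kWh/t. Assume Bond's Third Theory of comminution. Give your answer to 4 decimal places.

Bond:  W = 10 Wi (1/√P − 1/√F)
1/√393 = 0.050443;  1/√18141 = 0.007425
W = 10·12.5·(0.050443 − 0.007425) = 5.3773 kWh/t

W = 5.3773 kWh/t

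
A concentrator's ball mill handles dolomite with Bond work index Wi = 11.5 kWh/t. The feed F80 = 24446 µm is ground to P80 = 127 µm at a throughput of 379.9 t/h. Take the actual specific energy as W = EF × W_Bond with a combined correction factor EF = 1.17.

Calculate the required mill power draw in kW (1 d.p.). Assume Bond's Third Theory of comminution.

W = 10 Wi (1/√P80 − 1/√F80)  [Bond]
W = 10·11.5·(1/√127 − 1/√24446) = 10·11.5·(0.082340) = 9.4691 kWh/t
W_actual = 1.17 × 9.4691 = 11.0788 kWh/t
P_mill = W·ṁ = 11.0788·379.9 = 4208.8 kW

P = 4208.8 kW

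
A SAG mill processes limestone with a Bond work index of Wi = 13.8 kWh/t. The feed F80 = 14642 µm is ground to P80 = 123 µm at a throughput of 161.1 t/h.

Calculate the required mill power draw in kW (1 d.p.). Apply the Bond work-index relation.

P = 1820.8 kW

W = 10·Wi·[P80^(−½) − F80^(−½)]
W = 10·13.8·(1/√123 − 1/√14642) = 10·13.8·(0.081903) = 11.3026 kWh/t
P = W·T = 11.3026·161.1 = 1820.8 kW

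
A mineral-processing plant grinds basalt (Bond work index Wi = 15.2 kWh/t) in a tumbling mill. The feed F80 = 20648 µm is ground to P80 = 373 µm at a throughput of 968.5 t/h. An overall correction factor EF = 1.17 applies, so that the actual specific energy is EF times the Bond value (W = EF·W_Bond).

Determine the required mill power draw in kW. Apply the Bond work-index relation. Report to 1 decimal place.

P = 7719.5 kW

W = 10·Wi·[P80^(−½) − F80^(−½)]
W = 10·15.2·(1/√373 − 1/√20648) = 10·15.2·(0.044819) = 6.8125 kWh/t
Apply correction: 6.8125 × 1.17 = 7.9706 kWh/t
P_mill = W·ṁ = 7.9706·968.5 = 7719.5 kW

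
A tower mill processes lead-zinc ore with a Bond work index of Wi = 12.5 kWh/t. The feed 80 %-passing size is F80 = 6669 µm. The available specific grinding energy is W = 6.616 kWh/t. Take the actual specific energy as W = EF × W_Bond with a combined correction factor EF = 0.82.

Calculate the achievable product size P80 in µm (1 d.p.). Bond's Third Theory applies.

P80 = 169.6 µm

W = 10 Wi / √P80 − 10 Wi / √F80
W_Bond = W / EF = 6.616 / 0.82 = 8.0683 kWh/t
P80^-0.5 = F80^-0.5 + W_Bond/(10 Wi)
  = 8.0683/(10·12.5) + 1/√6669 = 0.064546 + 0.012245 = 0.076792
P80 = (1/0.076792)² = 13.0222² = 169.58 µm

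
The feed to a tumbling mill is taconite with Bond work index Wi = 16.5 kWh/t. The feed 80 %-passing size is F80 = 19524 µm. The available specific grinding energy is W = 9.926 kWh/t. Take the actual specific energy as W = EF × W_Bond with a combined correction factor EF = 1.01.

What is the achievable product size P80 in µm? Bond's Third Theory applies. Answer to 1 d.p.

P80 = 224.6 µm

W = 10·Wi·(P80^(-½) − F80^(-½))
W_Bond = W / EF = 9.926 / 1.01 = 9.8277 kWh/t
⇒ 1/√P80 = W_Bond/(10 Wi) + 1/√F80
  = 9.8277/(10·16.5) + 1/√19524 = 0.059562 + 0.007157 = 0.066719
P80 = (1/0.066719)² = 14.9883² = 224.65 µm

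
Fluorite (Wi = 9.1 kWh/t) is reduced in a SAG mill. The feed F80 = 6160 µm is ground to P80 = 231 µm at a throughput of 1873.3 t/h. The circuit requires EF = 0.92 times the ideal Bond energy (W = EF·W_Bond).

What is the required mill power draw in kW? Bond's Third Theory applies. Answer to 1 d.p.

Bond: W = 10·Wi·(1/√P80 − 1/√F80)
W = 10·9.1·(1/√231 − 1/√6160) = 10·9.1·(0.053054) = 4.8279 kWh/t
Corrected W = EF·W_Bond = 0.92·4.8279 = 4.4417 kWh/t
P = W·T = 4.4417·1873.3 = 8320.6 kW

P = 8320.6 kW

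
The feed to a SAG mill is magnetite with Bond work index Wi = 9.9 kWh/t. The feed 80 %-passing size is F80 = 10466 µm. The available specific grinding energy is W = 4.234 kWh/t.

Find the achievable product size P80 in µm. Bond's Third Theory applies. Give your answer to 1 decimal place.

W = 10 Wi (P80^-0.5 − F80^-0.5)
P80^-0.5 = F80^-0.5 + W/(10 Wi)
  = 4.2340/(10·9.9) + 1/√10466 = 0.042768 + 0.009775 = 0.052543
P80 = (1/0.052543)² = 19.0322² = 362.22 µm

P80 = 362.2 µm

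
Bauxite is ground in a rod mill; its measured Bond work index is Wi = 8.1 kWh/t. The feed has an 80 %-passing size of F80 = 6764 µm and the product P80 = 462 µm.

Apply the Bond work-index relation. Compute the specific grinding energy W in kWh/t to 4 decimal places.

W = 2.7836 kWh/t

Bond:  W = 10 Wi (1/√P − 1/√F)
1/√462 = 0.046524;  1/√6764 = 0.012159
W = 10·8.1·(0.046524 − 0.012159) = 2.7836 kWh/t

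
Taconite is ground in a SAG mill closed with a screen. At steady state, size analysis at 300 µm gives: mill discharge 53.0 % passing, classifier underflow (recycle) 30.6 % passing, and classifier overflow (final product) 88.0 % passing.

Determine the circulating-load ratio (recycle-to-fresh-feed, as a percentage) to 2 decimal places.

CL = 156.25 %

Two-product formula at 300 µm:
Fd + Rd = Ru + Fo ⇒ R/F = (o−d)/(d−u)
r = (88.0 − 53.0)/(53.0 − 30.6) = 35.0/22.4 = 1.5625
CL = 100·r = 156.25 %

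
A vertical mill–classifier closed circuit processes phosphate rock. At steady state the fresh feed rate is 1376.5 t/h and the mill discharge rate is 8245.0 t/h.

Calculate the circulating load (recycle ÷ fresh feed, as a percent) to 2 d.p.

Mill node: discharge = fresh + recycle.
R = M − F = 8245.0 − 1376.5 = 6868.5 t/h
CL = 100·R/F = 100·6868.5/1376.5 = 498.98 %

CL = 498.98 %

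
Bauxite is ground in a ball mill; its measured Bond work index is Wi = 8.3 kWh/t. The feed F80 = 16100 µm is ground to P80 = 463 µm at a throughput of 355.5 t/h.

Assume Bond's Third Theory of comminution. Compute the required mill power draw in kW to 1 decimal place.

P = 1138.7 kW

W = 10·Wi·[P80^(−½) − F80^(−½)]
W = 10·8.3·(1/√463 − 1/√16100) = 10·8.3·(0.038593) = 3.2032 kWh/t
Mill draw = 3.2032 × 355.5 = 1138.7 kW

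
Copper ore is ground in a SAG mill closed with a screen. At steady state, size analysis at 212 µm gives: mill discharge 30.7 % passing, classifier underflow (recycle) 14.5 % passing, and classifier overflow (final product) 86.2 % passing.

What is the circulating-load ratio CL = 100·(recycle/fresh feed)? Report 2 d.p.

Mass balance on the −212 µm fraction:
d + r·d = r·u + o → r(d−u) = o−d
r = (86.2 − 30.7)/(30.7 − 14.5) = 55.5/16.2 = 3.4259
CL = 100·r = 342.59 %

CL = 342.59 %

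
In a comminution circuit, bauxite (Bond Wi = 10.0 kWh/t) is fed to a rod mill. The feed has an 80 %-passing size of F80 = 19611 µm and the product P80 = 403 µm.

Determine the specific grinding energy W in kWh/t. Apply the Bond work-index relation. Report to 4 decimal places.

W = 4.2673 kWh/t

Bond: W = 10·Wi·(1/√P80 − 1/√F80)
1/√403 = 0.049814;  1/√19611 = 0.007141
W = 10·10.0·(0.049814 − 0.007141) = 4.2673 kWh/t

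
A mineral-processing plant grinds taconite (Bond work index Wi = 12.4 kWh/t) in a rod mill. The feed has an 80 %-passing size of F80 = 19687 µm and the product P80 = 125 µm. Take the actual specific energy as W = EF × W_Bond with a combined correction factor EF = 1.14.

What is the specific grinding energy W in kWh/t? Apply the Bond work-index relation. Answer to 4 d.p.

W = 11.6361 kWh/t

Bond:  W = 10 Wi (1/√P − 1/√F)
1/√125 = 0.089443;  1/√19687 = 0.007127
W = 10·12.4·(0.089443 − 0.007127) = 10.2071 kWh/t
W_actual = 1.14 × 10.2071 = 11.6361 kWh/t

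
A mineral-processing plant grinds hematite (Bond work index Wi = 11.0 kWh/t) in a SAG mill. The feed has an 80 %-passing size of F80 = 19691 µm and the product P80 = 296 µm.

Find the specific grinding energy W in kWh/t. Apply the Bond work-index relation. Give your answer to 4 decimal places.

W = 10·Wi·(P80^(-½) − F80^(-½))
1/√296 = 0.058124;  1/√19691 = 0.007126
W = 10·11.0·(0.058124 − 0.007126) = 5.6097 kWh/t

W = 5.6097 kWh/t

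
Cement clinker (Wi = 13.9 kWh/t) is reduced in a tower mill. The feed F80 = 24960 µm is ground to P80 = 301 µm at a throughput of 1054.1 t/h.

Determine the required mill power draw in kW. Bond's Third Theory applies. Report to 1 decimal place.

P = 7517.9 kW

W = 10·Wi·[P80^(−½) − F80^(−½)]
W = 10·13.9·(1/√301 − 1/√24960) = 10·13.9·(0.051309) = 7.1320 kWh/t
P_mill = W·ṁ = 7.1320·1054.1 = 7517.9 kW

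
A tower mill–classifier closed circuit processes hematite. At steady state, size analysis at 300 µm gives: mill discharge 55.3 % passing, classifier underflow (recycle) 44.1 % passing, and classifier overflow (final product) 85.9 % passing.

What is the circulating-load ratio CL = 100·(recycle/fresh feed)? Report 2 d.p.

Mass balance on the −300 µm fraction:
r = (o − d)/(d − u)
r = (85.9 − 55.3)/(55.3 − 44.1) = 30.6/11.2 = 2.7321
CL = 100·r = 273.21 %

CL = 273.21 %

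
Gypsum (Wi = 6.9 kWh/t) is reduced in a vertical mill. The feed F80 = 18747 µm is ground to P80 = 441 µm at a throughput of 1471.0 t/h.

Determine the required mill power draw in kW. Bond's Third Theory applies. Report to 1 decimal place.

W = 10·Wi·(P80^(-½) − F80^(-½))
W = 10·6.9·(1/√441 − 1/√18747) = 10·6.9·(0.040315) = 2.7818 kWh/t
Mill draw = 2.7818 × 1471.0 = 4092.0 kW

P = 4092.0 kW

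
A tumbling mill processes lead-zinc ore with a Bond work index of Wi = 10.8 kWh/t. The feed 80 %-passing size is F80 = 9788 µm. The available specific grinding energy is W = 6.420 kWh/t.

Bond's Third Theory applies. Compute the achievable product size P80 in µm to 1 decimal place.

W = 10 Wi (P80^-0.5 − F80^-0.5)
P80^-0.5 = F80^-0.5 + W/(10 Wi)
  = 6.4200/(10·10.8) + 1/√9788 = 0.059444 + 0.010108 = 0.069552
P80 = (1/0.069552)² = 14.3777² = 206.72 µm

P80 = 206.7 µm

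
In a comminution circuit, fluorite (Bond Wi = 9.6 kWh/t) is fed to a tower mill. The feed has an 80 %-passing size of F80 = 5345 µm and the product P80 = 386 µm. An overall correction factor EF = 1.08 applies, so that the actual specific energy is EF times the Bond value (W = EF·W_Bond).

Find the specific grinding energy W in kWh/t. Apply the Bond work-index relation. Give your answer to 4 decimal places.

W = 3.8590 kWh/t

W = 10·Wi·(P80^(-½) − F80^(-½))
1/√386 = 0.050899;  1/√5345 = 0.013678
W = 10·9.6·(0.050899 − 0.013678) = 3.5732 kWh/t
W_actual = 1.08 × 3.5732 = 3.8590 kWh/t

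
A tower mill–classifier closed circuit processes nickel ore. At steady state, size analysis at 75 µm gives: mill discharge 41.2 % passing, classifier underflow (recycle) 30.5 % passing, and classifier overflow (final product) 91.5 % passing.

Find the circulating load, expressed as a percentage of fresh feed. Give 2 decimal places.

Mass balance on the −75 µm fraction:
r = (o − d)/(d − u)
r = (91.5 − 41.2)/(41.2 − 30.5) = 50.3/10.7 = 4.7009
CL = 100·r = 470.09 %

CL = 470.09 %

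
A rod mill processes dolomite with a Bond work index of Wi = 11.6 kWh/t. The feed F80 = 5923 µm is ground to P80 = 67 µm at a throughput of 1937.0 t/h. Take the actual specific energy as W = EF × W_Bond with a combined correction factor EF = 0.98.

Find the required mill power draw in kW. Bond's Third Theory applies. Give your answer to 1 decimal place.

P = 24040.3 kW

W = 10 Wi (1/√P80 − 1/√F80)  [Bond]
W = 10·11.6·(1/√67 − 1/√5923) = 10·11.6·(0.109176) = 12.6644 kWh/t
Apply correction: 12.6644 × 0.98 = 12.4111 kWh/t
P = W·T = 12.4111·1937.0 = 24040.3 kW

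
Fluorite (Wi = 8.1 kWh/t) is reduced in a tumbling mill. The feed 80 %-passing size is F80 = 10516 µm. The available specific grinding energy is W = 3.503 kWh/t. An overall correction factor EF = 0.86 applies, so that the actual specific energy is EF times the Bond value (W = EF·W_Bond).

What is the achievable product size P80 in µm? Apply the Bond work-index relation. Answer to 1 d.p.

P80 = 277.4 µm

W = 10 Wi (1/√P80 − 1/√F80)  [Bond]
W_Bond = W / EF = 3.503 / 0.86 = 4.0733 kWh/t
⇒ 1/√P80 = W_Bond/(10·Wi) + 1/√F80
  = 4.0733/(10·8.1) + 1/√10516 = 0.050287 + 0.009752 = 0.060039
P80 = (1/0.060039)² = 16.6559² = 277.42 µm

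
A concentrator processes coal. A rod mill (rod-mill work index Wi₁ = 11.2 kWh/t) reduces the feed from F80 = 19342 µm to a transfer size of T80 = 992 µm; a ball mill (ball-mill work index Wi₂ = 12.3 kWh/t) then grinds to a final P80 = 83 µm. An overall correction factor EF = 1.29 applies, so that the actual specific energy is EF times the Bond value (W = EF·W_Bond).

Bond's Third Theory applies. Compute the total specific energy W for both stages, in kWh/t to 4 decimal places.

W = 15.9269 kWh/t

W = 10·Wi·[P80^(−½) − F80^(−½)]
Stage 1 (19342→992 µm, Wi₁=11.2): W₁ = 10·11.2·(0.031750 − 0.007190) = 2.7507 kWh/t
Stage 2 (992→83 µm, Wi₂=12.3): W₂ = 10·12.3·(0.109764 − 0.031750) = 9.5958 kWh/t
W = W₁ + W₂ = 2.7507 + 9.5958 = 12.3464 kWh/t
W_actual = 1.29 × 12.3464 = 15.9269 kWh/t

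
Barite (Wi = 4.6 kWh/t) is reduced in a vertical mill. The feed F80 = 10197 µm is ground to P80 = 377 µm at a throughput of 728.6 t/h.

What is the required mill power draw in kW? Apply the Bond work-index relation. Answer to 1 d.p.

P = 1394.2 kW

W_Bond = 10·Wi·(1/√P₈₀ − 1/√F₈₀)
W = 10·4.6·(1/√377 − 1/√10197) = 10·4.6·(0.041600) = 1.9136 kWh/t
P = W·T = 1.9136·728.6 = 1394.2 kW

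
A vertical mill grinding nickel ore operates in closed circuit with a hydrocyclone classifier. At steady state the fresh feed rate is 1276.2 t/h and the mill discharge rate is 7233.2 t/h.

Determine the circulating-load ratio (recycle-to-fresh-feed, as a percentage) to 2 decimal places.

CL = 466.78 %

Discharge = new feed + return, hence
R = M − F = 7233.2 − 1276.2 = 5957.0 t/h
CL = 100·R/F = 100·5957.0/1276.2 = 466.78 %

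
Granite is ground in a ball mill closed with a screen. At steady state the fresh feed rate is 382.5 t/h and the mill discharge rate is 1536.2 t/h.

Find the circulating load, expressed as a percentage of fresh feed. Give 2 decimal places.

CL = 301.62 %

M = F + R at steady state, so:
R = M − F = 1536.2 − 382.5 = 1153.7 t/h
CL = 100·R/F = 100·1153.7/382.5 = 301.62 %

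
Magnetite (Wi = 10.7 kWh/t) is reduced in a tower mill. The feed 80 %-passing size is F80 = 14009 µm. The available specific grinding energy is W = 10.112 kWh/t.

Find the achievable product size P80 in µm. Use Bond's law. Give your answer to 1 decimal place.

P80 = 94.3 µm

W = 10 Wi (1/√P80 − 1/√F80)  [Bond]
P80^-0.5 = F80^-0.5 + W/(10 Wi)
  = 10.1120/(10·10.7) + 1/√14009 = 0.094505 + 0.008449 = 0.102954
P80 = (1/0.102954)² = 9.7131² = 94.34 µm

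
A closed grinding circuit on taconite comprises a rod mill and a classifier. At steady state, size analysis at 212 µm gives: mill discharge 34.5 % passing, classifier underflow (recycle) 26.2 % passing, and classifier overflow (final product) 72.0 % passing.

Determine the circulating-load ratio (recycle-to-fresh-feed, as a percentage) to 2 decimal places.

CL = 451.81 %

Let r = R/F. Size balance at 212 µm:
r = (o − d)/(d − u)
r = (72.0 − 34.5)/(34.5 − 26.2) = 37.5/8.3 = 4.5181
CL = 100·r = 451.81 %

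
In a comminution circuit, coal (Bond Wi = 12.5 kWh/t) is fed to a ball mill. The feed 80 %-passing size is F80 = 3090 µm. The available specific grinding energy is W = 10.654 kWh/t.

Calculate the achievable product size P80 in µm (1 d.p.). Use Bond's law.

P80 = 93.9 µm

W = 10·Wi·(P80^(-½) − F80^(-½))
P80^(−½) = W/(10 Wi) + F80^(−½)
  = 10.6540/(10·12.5) + 1/√3090 = 0.085232 + 0.017990 = 0.103222
P80 = (1/0.103222)² = 9.6879² = 93.86 µm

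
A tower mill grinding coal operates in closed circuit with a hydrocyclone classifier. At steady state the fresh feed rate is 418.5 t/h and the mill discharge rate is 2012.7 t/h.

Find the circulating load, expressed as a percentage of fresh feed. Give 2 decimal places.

Discharge = new feed + return, hence
R = M − F = 2012.7 − 418.5 = 1594.2 t/h
CL = 100·R/F = 100·1594.2/418.5 = 380.93 %

CL = 380.93 %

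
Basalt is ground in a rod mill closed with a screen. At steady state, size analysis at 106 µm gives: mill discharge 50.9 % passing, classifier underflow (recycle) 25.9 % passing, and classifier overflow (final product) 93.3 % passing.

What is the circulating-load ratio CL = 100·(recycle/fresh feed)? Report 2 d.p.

Let r = R/F. Size balance at 106 µm:
(1+r)d = ru + o → r = (o−d)/(d−u)
r = (93.3 − 50.9)/(50.9 − 25.9) = 42.4/25.0 = 1.6960
CL = 100·r = 169.60 %

CL = 169.60 %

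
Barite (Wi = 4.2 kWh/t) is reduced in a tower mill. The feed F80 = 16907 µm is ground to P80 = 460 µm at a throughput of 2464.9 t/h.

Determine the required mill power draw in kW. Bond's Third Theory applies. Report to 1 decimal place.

P = 4030.7 kW

W = 10 Wi (1/√P80 − 1/√F80)  [Bond]
W = 10·4.2·(1/√460 − 1/√16907) = 10·4.2·(0.038935) = 1.6353 kWh/t
Mill draw = 1.6353 × 2464.9 = 4030.7 kW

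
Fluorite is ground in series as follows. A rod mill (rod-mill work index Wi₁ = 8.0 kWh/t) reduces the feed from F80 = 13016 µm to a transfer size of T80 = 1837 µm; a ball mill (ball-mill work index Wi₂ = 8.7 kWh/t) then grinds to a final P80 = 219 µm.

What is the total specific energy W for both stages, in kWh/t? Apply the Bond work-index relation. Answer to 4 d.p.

W = 5.0144 kWh/t

Bond: W = 10·Wi·(1/√P80 − 1/√F80)
Stage 1 (13016→1837 µm, Wi₁=8.0): W₁ = 10·8.0·(0.023332 − 0.008765) = 1.1653 kWh/t
Stage 2 (1837→219 µm, Wi₂=8.7): W₂ = 10·8.7·(0.067574 − 0.023332) = 3.8491 kWh/t
W = W₁ + W₂ = 1.1653 + 3.8491 = 5.0144 kWh/t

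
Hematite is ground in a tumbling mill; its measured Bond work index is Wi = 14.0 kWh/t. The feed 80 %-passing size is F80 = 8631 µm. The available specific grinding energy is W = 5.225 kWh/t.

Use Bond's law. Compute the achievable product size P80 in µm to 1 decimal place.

Bond: W = 10·Wi·(1/√P80 − 1/√F80)
P80^-0.5 = F80^-0.5 + W/(10 Wi)
  = 5.2250/(10·14.0) + 1/√8631 = 0.037321 + 0.010764 = 0.048085
P80 = (1/0.048085)² = 20.7964² = 432.49 µm

P80 = 432.5 µm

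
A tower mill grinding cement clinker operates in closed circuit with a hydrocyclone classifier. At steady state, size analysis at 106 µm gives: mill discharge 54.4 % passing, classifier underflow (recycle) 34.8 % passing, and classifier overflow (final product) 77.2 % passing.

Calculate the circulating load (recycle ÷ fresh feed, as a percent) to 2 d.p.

Mass balance on the −106 µm fraction:
(1+r)·d = r·u + o ⇒ r = (o−d)/(d−u)
r = (77.2 − 54.4)/(54.4 − 34.8) = 22.8/19.6 = 1.1633
CL = 100·r = 116.33 %

CL = 116.33 %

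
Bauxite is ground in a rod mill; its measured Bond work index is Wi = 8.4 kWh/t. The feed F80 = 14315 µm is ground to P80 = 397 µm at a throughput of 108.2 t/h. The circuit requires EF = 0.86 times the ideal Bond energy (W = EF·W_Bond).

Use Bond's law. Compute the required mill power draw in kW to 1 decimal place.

W = 10 Wi (1/√P80 − 1/√F80)  [Bond]
W = 10·8.4·(1/√397 − 1/√14315) = 10·8.4·(0.041831) = 3.5138 kWh/t
Corrected W = EF·W_Bond = 0.86·3.5138 = 3.0218 kWh/t
Power = W × throughput = 3.0218 kWh/t × 108.2 t/h = 327.0 kW

P = 327.0 kW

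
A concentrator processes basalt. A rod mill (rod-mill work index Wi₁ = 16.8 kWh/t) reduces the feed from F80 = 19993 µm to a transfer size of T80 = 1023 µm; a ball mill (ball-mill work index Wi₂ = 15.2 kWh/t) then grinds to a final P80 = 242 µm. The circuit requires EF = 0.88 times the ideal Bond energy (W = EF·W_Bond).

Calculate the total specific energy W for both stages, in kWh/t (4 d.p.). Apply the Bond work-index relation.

W = 7.9931 kWh/t

W = 10 Wi (1/√P80 − 1/√F80)  [Bond]
Stage 1 (19993→1023 µm, Wi₁=16.8): W₁ = 10·16.8·(0.031265 − 0.007072) = 4.0644 kWh/t
Stage 2 (1023→242 µm, Wi₂=15.2): W₂ = 10·15.2·(0.064282 − 0.031265) = 5.0186 kWh/t
W = W₁ + W₂ = 4.0644 + 5.0186 = 9.0830 kWh/t
Corrected W = EF·W_Bond = 0.88·9.0830 = 7.9931 kWh/t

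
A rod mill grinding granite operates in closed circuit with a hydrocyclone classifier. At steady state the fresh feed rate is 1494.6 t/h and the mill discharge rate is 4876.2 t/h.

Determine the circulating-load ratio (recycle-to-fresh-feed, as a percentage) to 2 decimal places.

Mill node: discharge = fresh + recycle.
R = M − F = 4876.2 − 1494.6 = 3381.6 t/h
CL = 100·R/F = 100·3381.6/1494.6 = 226.25 %

CL = 226.25 %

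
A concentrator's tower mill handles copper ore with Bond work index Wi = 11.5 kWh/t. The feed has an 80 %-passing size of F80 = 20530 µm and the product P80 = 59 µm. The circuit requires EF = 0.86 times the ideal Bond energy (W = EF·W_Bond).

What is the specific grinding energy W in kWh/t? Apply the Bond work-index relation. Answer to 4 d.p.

W = 12.1854 kWh/t

Bond: W = 10·Wi·(1/√P80 − 1/√F80)
1/√59 = 0.130189;  1/√20530 = 0.006979
W = 10·11.5·(0.130189 − 0.006979) = 14.1691 kWh/t
W_actual = 0.86 × 14.1691 = 12.1854 kWh/t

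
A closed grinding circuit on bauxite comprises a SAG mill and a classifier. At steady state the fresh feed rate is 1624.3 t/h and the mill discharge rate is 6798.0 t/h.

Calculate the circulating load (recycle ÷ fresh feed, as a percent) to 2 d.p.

Steady state: M = F + R.
R = M − F = 6798.0 − 1624.3 = 5173.7 t/h
CL = 100·R/F = 100·5173.7/1624.3 = 318.52 %

CL = 318.52 %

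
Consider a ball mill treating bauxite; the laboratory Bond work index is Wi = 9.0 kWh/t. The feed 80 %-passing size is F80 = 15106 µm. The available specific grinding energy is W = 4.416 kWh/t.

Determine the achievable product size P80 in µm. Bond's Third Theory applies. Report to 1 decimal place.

P80 = 305.6 µm

W = 10 Wi (1/√P80 − 1/√F80)  [Bond]
P80^(−½) = W/(10 Wi) + F80^(−½)
  = 4.4160/(10·9.0) + 1/√15106 = 0.049067 + 0.008136 = 0.057203
P80 = (1/0.057203)² = 17.4816² = 305.61 µm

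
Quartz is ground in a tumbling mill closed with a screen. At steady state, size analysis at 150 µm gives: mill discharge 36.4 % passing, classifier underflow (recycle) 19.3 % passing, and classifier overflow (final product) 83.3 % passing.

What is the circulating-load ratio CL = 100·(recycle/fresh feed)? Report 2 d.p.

CL = 274.27 %

Mass balance on the −150 µm fraction:
Fd + Rd = Ru + Fo ⇒ R/F = (o−d)/(d−u)
r = (83.3 − 36.4)/(36.4 − 19.3) = 46.9/17.1 = 2.7427
CL = 100·r = 274.27 %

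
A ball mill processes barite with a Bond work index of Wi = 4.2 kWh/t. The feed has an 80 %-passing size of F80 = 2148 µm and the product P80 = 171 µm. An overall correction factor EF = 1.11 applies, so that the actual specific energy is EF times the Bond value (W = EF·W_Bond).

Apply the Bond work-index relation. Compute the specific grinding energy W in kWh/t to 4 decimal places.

Bond:  W = 10 Wi (1/√P − 1/√F)
1/√171 = 0.076472;  1/√2148 = 0.021577
W = 10·4.2·(0.076472 − 0.021577) = 2.3056 kWh/t
Corrected W = EF·W_Bond = 1.11·2.3056 = 2.5592 kWh/t

W = 2.5592 kWh/t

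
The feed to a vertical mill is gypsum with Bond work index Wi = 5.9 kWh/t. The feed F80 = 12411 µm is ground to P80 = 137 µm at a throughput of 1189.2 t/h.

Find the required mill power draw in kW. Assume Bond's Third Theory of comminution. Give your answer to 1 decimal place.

P = 5364.6 kW

Bond: W = 10·Wi·(1/√P80 − 1/√F80)
W = 10·5.9·(1/√137 − 1/√12411) = 10·5.9·(0.076459) = 4.5111 kWh/t
Mill draw = 4.5111 × 1189.2 = 5364.6 kW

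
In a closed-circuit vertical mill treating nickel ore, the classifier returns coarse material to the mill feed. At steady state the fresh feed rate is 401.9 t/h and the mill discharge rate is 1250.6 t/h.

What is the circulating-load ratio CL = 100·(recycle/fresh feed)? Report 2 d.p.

Steady state: M = F + R.
R = M − F = 1250.6 − 401.9 = 848.7 t/h
CL = 100·R/F = 100·848.7/401.9 = 211.17 %

CL = 211.17 %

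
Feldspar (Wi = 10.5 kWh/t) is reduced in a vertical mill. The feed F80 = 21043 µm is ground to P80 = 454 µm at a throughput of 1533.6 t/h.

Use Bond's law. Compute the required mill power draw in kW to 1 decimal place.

P = 6447.4 kW

W = 10·Wi·[P80^(−½) − F80^(−½)]
W = 10·10.5·(1/√454 − 1/√21043) = 10·10.5·(0.040039) = 4.2041 kWh/t
Power = W × throughput = 4.2041 kWh/t × 1533.6 t/h = 6447.4 kW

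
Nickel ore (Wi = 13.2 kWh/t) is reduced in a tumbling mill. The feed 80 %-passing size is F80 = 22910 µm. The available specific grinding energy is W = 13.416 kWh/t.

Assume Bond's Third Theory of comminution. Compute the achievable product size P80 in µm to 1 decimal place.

W = 10·Wi·[P80^(−½) − F80^(−½)]
⇒ 1/√P80 = W/(10·Wi) + 1/√F80
  = 13.4160/(10·13.2) + 1/√22910 = 0.101636 + 0.006607 = 0.108243
P80 = (1/0.108243)² = 9.2385² = 85.35 µm

P80 = 85.3 µm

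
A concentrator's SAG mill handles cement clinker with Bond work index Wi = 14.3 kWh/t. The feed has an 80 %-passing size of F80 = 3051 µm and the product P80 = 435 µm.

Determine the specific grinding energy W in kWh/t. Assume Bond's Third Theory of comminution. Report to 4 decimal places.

W = 10 Wi / √P80 − 10 Wi / √F80
1/√435 = 0.047946;  1/√3051 = 0.018104
W = 10·14.3·(0.047946 − 0.018104) = 4.2674 kWh/t

W = 4.2674 kWh/t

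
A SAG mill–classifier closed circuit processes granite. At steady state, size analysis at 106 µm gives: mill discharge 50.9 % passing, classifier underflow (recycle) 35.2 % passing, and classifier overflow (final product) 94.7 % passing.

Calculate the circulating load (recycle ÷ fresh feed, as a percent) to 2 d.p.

CL = 278.98 %

Mass balance on the −106 µm fraction:
r = (o − d)/(d − u)
r = (94.7 − 50.9)/(50.9 − 35.2) = 43.8/15.7 = 2.7898
CL = 100·r = 278.98 %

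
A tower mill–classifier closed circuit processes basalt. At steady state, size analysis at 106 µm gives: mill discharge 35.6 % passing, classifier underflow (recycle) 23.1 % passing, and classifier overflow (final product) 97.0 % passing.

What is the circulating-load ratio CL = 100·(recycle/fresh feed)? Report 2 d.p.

Let r = R/F. Size balance at 106 µm:
(1+r)d = ru + o → r = (o−d)/(d−u)
r = (97.0 − 35.6)/(35.6 − 23.1) = 61.4/12.5 = 4.9120
CL = 100·r = 491.20 %

CL = 491.20 %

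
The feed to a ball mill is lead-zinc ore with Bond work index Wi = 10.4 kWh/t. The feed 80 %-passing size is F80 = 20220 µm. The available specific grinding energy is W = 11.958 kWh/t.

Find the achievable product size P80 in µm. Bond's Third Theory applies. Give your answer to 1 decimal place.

W = 10·Wi·[P80^(−½) − F80^(−½)]
⇒ 1/√P80 = W/(10 Wi) + 1/√F80
  = 11.9580/(10·10.4) + 1/√20220 = 0.114981 + 0.007032 = 0.122013
P80 = (1/0.122013)² = 8.1958² = 67.17 µm

P80 = 67.2 µm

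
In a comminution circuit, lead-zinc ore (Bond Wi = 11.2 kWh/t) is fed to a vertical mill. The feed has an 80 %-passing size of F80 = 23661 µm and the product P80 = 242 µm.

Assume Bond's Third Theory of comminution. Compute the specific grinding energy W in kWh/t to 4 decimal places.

W = 6.4715 kWh/t

W = 10 Wi / √P80 − 10 Wi / √F80
1/√242 = 0.064282;  1/√23661 = 0.006501
W = 10·11.2·(0.064282 − 0.006501) = 6.4715 kWh/t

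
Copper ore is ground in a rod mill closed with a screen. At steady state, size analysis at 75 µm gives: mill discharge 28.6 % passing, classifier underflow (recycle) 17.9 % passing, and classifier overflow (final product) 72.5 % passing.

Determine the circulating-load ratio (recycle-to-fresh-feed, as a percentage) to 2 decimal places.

Mass balance on the −75 µm fraction:
(1+r)d = ru + o → r = (o−d)/(d−u)
r = (72.5 − 28.6)/(28.6 − 17.9) = 43.9/10.7 = 4.1028
CL = 100·r = 410.28 %

CL = 410.28 %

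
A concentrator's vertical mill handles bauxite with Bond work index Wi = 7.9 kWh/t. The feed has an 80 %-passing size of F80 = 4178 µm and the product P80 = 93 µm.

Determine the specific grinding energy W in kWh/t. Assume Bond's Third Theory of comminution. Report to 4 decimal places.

W = 10 Wi / √P80 − 10 Wi / √F80
1/√93 = 0.103695;  1/√4178 = 0.015471
W = 10·7.9·(0.103695 − 0.015471) = 6.9697 kWh/t

W = 6.9697 kWh/t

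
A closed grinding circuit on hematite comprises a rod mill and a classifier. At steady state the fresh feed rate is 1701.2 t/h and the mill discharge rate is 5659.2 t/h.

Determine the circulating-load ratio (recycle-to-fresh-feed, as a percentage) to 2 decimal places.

Mill node: discharge = fresh + recycle.
R = M − F = 5659.2 − 1701.2 = 3958.0 t/h
CL = 100·R/F = 100·3958.0/1701.2 = 232.66 %

CL = 232.66 %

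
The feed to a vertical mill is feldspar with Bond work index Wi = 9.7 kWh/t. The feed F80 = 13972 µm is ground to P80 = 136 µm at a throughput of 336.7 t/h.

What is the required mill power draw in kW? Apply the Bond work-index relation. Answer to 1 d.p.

Bond:  W = 10 Wi (1/√P − 1/√F)
W = 10·9.7·(1/√136 − 1/√13972) = 10·9.7·(0.077289) = 7.4971 kWh/t
Mill draw = 7.4971 × 336.7 = 2524.3 kW

P = 2524.3 kW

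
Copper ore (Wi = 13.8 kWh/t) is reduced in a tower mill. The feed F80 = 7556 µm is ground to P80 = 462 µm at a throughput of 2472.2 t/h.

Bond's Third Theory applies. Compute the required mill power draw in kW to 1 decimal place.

P = 11947.6 kW

W = 10·Wi·[P80^(−½) − F80^(−½)]
W = 10·13.8·(1/√462 − 1/√7556) = 10·13.8·(0.035020) = 4.8328 kWh/t
Power = W × throughput = 4.8328 kWh/t × 2472.2 t/h = 11947.6 kW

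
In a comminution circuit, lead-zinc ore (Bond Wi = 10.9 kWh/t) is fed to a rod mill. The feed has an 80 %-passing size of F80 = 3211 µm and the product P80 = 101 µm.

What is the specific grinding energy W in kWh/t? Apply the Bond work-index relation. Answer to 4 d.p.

Bond:  W = 10 Wi (1/√P − 1/√F)
1/√101 = 0.099504;  1/√3211 = 0.017647
W = 10·10.9·(0.099504 − 0.017647) = 8.9223 kWh/t

W = 8.9223 kWh/t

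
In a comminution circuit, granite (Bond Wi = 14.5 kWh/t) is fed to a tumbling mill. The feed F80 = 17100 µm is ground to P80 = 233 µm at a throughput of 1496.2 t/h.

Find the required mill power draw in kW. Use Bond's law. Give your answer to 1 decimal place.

W = 10 Wi (1/√P80 − 1/√F80)  [Bond]
W = 10·14.5·(1/√233 − 1/√17100) = 10·14.5·(0.057865) = 8.3904 kWh/t
Power = W × throughput = 8.3904 kWh/t × 1496.2 t/h = 12553.8 kW

P = 12553.8 kW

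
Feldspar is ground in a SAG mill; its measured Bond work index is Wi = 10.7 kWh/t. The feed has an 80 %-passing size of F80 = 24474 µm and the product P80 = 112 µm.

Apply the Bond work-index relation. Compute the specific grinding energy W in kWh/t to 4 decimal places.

W = 10·Wi·[P80^(−½) − F80^(−½)]
1/√112 = 0.094491;  1/√24474 = 0.006392
W = 10·10.7·(0.094491 − 0.006392) = 9.4266 kWh/t

W = 9.4266 kWh/t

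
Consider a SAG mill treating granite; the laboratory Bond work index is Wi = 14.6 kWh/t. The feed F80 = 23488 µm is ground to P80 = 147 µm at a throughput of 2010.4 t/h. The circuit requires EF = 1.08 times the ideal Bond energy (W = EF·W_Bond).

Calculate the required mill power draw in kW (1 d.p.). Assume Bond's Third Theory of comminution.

P = 24077.3 kW

W_Bond = 10·Wi·(1/√P₈₀ − 1/√F₈₀)
W = 10·14.6·(1/√147 − 1/√23488) = 10·14.6·(0.075954) = 11.0892 kWh/t
Corrected W = EF·W_Bond = 1.08·11.0892 = 11.9764 kWh/t
P_mill = W·ṁ = 11.9764·2010.4 = 24077.3 kW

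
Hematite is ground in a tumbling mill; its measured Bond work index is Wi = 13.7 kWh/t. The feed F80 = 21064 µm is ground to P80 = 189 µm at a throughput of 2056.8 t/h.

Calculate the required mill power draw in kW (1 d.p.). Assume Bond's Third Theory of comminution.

W_Bond = 10·Wi·(1/√P₈₀ − 1/√F₈₀)
W = 10·13.7·(1/√189 − 1/√21064) = 10·13.7·(0.065849) = 9.0213 kWh/t
Power = W × throughput = 9.0213 kWh/t × 2056.8 t/h = 18555.1 kW

P = 18555.1 kW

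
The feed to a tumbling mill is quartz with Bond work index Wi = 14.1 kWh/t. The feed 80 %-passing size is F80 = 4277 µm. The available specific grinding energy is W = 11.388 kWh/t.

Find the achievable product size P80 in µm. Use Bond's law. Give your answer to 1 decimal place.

Bond: W = 10·Wi·(1/√P80 − 1/√F80)
1/√P80 = 1/√F80 + W/(10·Wi)
  = 11.3880/(10·14.1) + 1/√4277 = 0.080766 + 0.015291 = 0.096057
P80 = (1/0.096057)² = 10.4105² = 108.38 µm

P80 = 108.4 µm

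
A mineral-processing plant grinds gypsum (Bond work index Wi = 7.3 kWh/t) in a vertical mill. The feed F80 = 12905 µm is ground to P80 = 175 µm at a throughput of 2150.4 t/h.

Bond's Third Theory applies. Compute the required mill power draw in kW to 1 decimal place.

W = 10 Wi (1/√P80 − 1/√F80)  [Bond]
W = 10·7.3·(1/√175 − 1/√12905) = 10·7.3·(0.066790) = 4.8757 kWh/t
Mill draw = 4.8757 × 2150.4 = 10484.7 kW

P = 10484.7 kW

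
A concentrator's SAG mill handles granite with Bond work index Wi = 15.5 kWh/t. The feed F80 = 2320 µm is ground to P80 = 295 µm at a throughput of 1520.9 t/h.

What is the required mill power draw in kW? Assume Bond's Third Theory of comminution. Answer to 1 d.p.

P = 8831.0 kW

W = 10 Wi (1/√P80 − 1/√F80)  [Bond]
W = 10·15.5·(1/√295 − 1/√2320) = 10·15.5·(0.037461) = 5.8064 kWh/t
Power = W × throughput = 5.8064 kWh/t × 1520.9 t/h = 8831.0 kW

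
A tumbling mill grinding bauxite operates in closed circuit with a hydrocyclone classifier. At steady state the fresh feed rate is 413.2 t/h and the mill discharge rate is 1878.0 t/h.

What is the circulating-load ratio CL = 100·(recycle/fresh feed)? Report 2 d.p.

CL = 354.50 %

Mill node: discharge = fresh + recycle.
R = M − F = 1878.0 − 413.2 = 1464.8 t/h
CL = 100·R/F = 100·1464.8/413.2 = 354.50 %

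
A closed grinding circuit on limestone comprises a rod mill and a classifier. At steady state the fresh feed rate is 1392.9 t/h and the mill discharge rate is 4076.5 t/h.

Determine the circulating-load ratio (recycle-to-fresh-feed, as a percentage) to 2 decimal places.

CL = 192.66 %

Mill node: discharge = fresh + recycle.
R = M − F = 4076.5 − 1392.9 = 2683.6 t/h
CL = 100·R/F = 100·2683.6/1392.9 = 192.66 %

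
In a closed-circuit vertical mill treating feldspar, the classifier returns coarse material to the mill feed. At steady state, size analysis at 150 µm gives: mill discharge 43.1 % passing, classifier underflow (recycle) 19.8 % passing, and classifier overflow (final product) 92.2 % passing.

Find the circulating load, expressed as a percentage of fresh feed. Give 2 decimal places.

Classifier node, passing 150 µm:
d + r·d = r·u + o → r(d−u) = o−d
r = (92.2 − 43.1)/(43.1 − 19.8) = 49.1/23.3 = 2.1073
CL = 100·r = 210.73 %

CL = 210.73 %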